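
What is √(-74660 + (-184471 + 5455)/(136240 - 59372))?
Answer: I*√27572282062358/19217 ≈ 273.24*I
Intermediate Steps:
√(-74660 + (-184471 + 5455)/(136240 - 59372)) = √(-74660 - 179016/76868) = √(-74660 - 179016*1/76868) = √(-74660 - 44754/19217) = √(-1434785974/19217) = I*√27572282062358/19217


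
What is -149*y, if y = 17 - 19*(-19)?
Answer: -56322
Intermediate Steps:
y = 378 (y = 17 + 361 = 378)
-149*y = -149*378 = -56322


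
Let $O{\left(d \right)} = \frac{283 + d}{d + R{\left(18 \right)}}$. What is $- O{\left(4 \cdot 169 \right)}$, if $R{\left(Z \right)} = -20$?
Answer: $- \frac{959}{656} \approx -1.4619$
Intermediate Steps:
$O{\left(d \right)} = \frac{283 + d}{-20 + d}$ ($O{\left(d \right)} = \frac{283 + d}{d - 20} = \frac{283 + d}{-20 + d}$)
$- O{\left(4 \cdot 169 \right)} = - \frac{283 + 4 \cdot 169}{-20 + 4 \cdot 169} = - \frac{283 + 676}{-20 + 676} = - \frac{959}{656}$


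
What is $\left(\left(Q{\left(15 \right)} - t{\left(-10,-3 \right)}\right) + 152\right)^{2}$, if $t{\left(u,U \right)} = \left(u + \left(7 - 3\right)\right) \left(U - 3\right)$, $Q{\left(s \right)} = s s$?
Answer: $116281$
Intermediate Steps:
$Q{\left(s \right)} = s^{2}$
$t{\left(u,U \right)} = \left(-3 + U\right) \left(4 + u\right)$ ($t{\left(u,U \right)} = \left(u + \left(7 - 3\right)\right) \left(-3 + U\right) = \left(u + 4\right) \left(-3 + U\right) = \left(4 + u\right) \left(-3 + U\right) = \left(-3 + U\right) \left(4 + u\right)$)
$\left(\left(Q{\left(15 \right)} - t{\left(-10,-3 \right)}\right) + 152\right)^{2} = \left(\left(15^{2} - \left(-12 - -30 + 4 \left(-3\right) - -30\right)\right) + 152\right)^{2} = \left(\left(225 - \left(-12 + 30 - 12 + 30\right)\right) + 152\right)^{2} = \left(\left(225 - 36\right) + 152\right)^{2} = \left(189 + 152\right)^{2} = 341^{2} = 116281$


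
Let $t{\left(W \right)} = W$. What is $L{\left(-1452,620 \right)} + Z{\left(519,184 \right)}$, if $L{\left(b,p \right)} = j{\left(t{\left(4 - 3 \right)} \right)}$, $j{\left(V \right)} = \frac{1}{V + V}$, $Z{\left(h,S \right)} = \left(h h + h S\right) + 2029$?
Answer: $\frac{733773}{2} \approx 3.6689 \cdot 10^{5}$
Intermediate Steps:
$Z{\left(h,S \right)} = 2029 + h^{2} + S h$ ($Z{\left(h,S \right)} = \left(h^{2} + S h\right) + 2029 = 2029 + h^{2} + S h$)
$j{\left(V \right)} = \frac{1}{2 V}$
$L{\left(b,p \right)} = \frac{1}{2}$ ($L{\left(b,p \right)} = \frac{1}{2 \left(4 - 3\right)} = \frac{1}{2 \cdot 1} = \frac{1}{2} \cdot 1 = \frac{1}{2}$)
$L{\left(-1452,620 \right)} + Z{\left(519,184 \right)} = \frac{1}{2} + \left(2029 + 519^{2} + 184 \cdot 519\right) = \frac{1}{2} + \left(2029 + 269361 + 95496\right) = \frac{1}{2} + 366886 = \frac{733773}{2}$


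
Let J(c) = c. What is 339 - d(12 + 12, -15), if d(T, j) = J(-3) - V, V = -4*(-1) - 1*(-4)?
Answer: 350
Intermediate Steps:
V = 8 (V = 4 + 4 = 8)
d(T, j) = -11 (d(T, j) = -3 - 1*8 = -3 - 8 = -11)
339 - d(12 + 12, -15) = 339 - 1*(-11) = 339 + 11 = 350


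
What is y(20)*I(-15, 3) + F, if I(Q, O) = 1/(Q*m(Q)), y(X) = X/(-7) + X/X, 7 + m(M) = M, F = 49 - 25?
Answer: 55427/2310 ≈ 23.994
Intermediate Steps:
F = 24
m(M) = -7 + M
y(X) = 1 - X/7 (y(X) = X*(-⅐) + 1 = -X/7 + 1 = 1 - X/7)
I(Q, O) = 1/(Q*(-7 + Q))
y(20)*I(-15, 3) + F = (1 - ⅐*20)*(1/((-15)*(-7 - 15))) + 24 = (1 - 20/7)*(-1/15/(-22)) + 24 = -(-13)*(-1)/(105*22) + 24 = -13/7*1/330 + 24 = -13/2310 + 24 = 55427/2310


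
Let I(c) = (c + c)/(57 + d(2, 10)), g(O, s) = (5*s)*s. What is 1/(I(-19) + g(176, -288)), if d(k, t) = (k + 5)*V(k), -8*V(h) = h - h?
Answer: 3/1244158 ≈ 2.4113e-6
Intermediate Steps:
V(h) = 0 (V(h) = -(h - h)/8 = -⅛*0 = 0)
g(O, s) = 5*s²
d(k, t) = 0 (d(k, t) = (k + 5)*0 = (5 + k)*0 = 0)
I(c) = 2*c/57 (I(c) = (c + c)/(57 + 0) = (2*c)/57 = (2*c)*(1/57) = 2*c/57)
1/(I(-19) + g(176, -288)) = 1/((2/57)*(-19) + 5*(-288)²) = 1/(-⅔ + 5*82944) = 1/(-⅔ + 414720) = 1/(1244158/3) = 3/1244158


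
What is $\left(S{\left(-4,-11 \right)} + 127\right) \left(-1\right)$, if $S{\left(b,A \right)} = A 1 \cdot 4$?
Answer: $-83$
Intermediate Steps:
$S{\left(b,A \right)} = 4 A$ ($S{\left(b,A \right)} = A 4 = 4 A$)
$\left(S{\left(-4,-11 \right)} + 127\right) \left(-1\right) = \left(4 \left(-11\right) + 127\right) \left(-1\right) = \left(-44 + 127\right) \left(-1\right) = 83 \left(-1\right) = -83$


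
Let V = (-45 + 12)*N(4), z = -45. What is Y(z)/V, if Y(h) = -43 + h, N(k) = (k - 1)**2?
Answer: 8/27 ≈ 0.29630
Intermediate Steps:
N(k) = (-1 + k)**2
V = -297 (V = (-45 + 12)*(-1 + 4)**2 = -33*3**2 = -33*9 = -297)
Y(z)/V = (-43 - 45)/(-297) = -88*(-1/297) = 8/27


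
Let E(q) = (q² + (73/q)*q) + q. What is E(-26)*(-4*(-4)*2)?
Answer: 23136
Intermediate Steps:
E(q) = 73 + q + q² (E(q) = (q² + 73) + q = (73 + q²) + q = 73 + q + q²)
E(-26)*(-4*(-4)*2) = (73 - 26 + (-26)²)*(-4*(-4)*2) = (73 - 26 + 676)*(16*2) = 723*32 = 23136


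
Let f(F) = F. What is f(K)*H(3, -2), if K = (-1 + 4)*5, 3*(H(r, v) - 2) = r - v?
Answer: 55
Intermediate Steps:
H(r, v) = 2 - v/3 + r/3 (H(r, v) = 2 + (r - v)/3 = 2 + (-v/3 + r/3) = 2 - v/3 + r/3)
K = 15 (K = 3*5 = 15)
f(K)*H(3, -2) = 15*(2 - ⅓*(-2) + (⅓)*3) = 15*(2 + ⅔ + 1) = 15*(11/3) = 55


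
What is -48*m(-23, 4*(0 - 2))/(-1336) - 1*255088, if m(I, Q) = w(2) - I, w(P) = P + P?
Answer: -42599534/167 ≈ -2.5509e+5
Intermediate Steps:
w(P) = 2*P
m(I, Q) = 4 - I (m(I, Q) = 2*2 - I = 4 - I)
-48*m(-23, 4*(0 - 2))/(-1336) - 1*255088 = -48*(4 - 1*(-23))/(-1336) - 1*255088 = -48*(4 + 23)*(-1)/1336 - 255088 = -1296*(-1)/1336 - 255088 = -48*(-27/1336) - 255088 = 162/167 - 255088 = -42599534/167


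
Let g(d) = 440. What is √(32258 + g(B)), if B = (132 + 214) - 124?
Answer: √32698 ≈ 180.83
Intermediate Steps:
B = 222 (B = 346 - 124 = 222)
√(32258 + g(B)) = √(32258 + 440) = √32698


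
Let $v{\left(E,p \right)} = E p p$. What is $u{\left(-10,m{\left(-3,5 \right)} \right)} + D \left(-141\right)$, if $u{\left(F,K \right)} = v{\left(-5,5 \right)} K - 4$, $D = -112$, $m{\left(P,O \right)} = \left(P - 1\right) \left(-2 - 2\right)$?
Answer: $13788$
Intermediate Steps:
$m{\left(P,O \right)} = 4 - 4 P$ ($m{\left(P,O \right)} = \left(-1 + P\right) \left(-4\right) = 4 - 4 P$)
$v{\left(E,p \right)} = E p^{2}$
$u{\left(F,K \right)} = -4 - 125 K$ ($u{\left(F,K \right)} = - 5 \cdot 5^{2} K - 4 = \left(-5\right) 25 K - 4 = - 125 K - 4 = -4 - 125 K$)
$u{\left(-10,m{\left(-3,5 \right)} \right)} + D \left(-141\right) = \left(-4 - 125 \left(4 - -12\right)\right) - -15792 = \left(-4 - 125 \left(4 + 12\right)\right) + 15792 = \left(-4 - 2000\right) + 15792 = -2004 + 15792 = 13788$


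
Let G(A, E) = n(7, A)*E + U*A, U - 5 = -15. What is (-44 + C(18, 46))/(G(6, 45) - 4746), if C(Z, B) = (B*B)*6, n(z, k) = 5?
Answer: -12652/4581 ≈ -2.7618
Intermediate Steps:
C(Z, B) = 6*B² (C(Z, B) = B²*6 = 6*B²)
U = -10 (U = 5 - 15 = -10)
G(A, E) = -10*A + 5*E (G(A, E) = 5*E - 10*A = -10*A + 5*E)
(-44 + C(18, 46))/(G(6, 45) - 4746) = (-44 + 6*46²)/((-10*6 + 5*45) - 4746) = (-44 + 6*2116)/((-60 + 225) - 4746) = (-44 + 12696)/(165 - 4746) = 12652/(-4581) = 12652*(-1/4581) = -12652/4581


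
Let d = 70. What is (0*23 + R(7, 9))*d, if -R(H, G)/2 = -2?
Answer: 280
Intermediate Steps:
R(H, G) = 4 (R(H, G) = -2*(-2) = 4)
(0*23 + R(7, 9))*d = (0*23 + 4)*70 = (0 + 4)*70 = 4*70 = 280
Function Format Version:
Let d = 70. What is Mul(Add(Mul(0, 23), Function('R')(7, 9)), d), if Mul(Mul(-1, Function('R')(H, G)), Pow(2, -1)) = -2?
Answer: 280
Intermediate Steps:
Function('R')(H, G) = 4 (Function('R')(H, G) = Mul(-2, -2) = 4)
Mul(Add(Mul(0, 23), Function('R')(7, 9)), d) = Mul(Add(Mul(0, 23), 4), 70) = Mul(Add(0, 4), 70) = Mul(4, 70) = 280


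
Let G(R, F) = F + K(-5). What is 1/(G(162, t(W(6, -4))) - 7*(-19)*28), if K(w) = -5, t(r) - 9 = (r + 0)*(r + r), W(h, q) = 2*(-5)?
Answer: 1/3928 ≈ 0.00025458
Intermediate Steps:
W(h, q) = -10
t(r) = 9 + 2*r**2 (t(r) = 9 + (r + 0)*(r + r) = 9 + r*(2*r) = 9 + 2*r**2)
G(R, F) = -5 + F (G(R, F) = F - 5 = -5 + F)
1/(G(162, t(W(6, -4))) - 7*(-19)*28) = 1/((-5 + (9 + 2*(-10)**2)) - 7*(-19)*28) = 1/((-5 + (9 + 2*100)) + 133*28) = 1/((-5 + (9 + 200)) + 3724) = 1/((-5 + 209) + 3724) = 1/(204 + 3724) = 1/3928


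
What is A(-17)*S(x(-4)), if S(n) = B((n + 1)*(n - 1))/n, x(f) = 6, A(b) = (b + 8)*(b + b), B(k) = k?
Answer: 1785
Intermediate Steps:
A(b) = 2*b*(8 + b) (A(b) = (8 + b)*(2*b) = 2*b*(8 + b))
S(n) = (1 + n)*(-1 + n)/n (S(n) = ((n + 1)*(n - 1))/n = ((1 + n)*(-1 + n))/n = (1 + n)*(-1 + n)/n)
A(-17)*S(x(-4)) = (2*(-17)*(8 - 17))*(6 - 1/6) = (2*(-17)*(-9))*(6 - 1*1/6) = 306*(6 - 1/6) = 306*(35/6) = 1785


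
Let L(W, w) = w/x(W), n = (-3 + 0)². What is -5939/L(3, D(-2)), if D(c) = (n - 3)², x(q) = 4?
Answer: -5939/9 ≈ -659.89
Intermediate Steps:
n = 9 (n = (-3)² = 9)
D(c) = 36 (D(c) = (9 - 3)² = 6² = 36)
L(W, w) = w/4
-5939/L(3, D(-2)) = -5939/((¼)*36) = -5939/9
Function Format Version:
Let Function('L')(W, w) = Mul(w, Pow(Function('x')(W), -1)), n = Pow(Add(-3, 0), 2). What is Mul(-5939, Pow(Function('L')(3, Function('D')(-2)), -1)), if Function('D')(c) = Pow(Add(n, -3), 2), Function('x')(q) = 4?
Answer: Rational(-5939, 9) ≈ -659.89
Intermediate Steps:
n = 9 (n = Pow(-3, 2) = 9)
Function('D')(c) = 36 (Function('D')(c) = Pow(Add(9, -3), 2) = Pow(6, 2) = 36)
Function('L')(W, w) = Mul(Rational(1, 4), w) (Function('L')(W, w) = Mul(w, Pow(4, -1)) = Mul(w, Rational(1, 4)) = Mul(Rational(1, 4), w))
Mul(-5939, Pow(Function('L')(3, Function('D')(-2)), -1)) = Mul(-5939, Pow(Mul(Rational(1, 4), 36), -1)) = Mul(-5939, Pow(9, -1)) = Mul(-5939, Rational(1, 9)) = Rational(-5939, 9)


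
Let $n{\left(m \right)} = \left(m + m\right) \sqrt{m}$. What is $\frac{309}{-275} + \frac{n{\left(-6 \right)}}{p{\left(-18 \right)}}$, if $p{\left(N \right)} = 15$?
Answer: $- \frac{309}{275} - \frac{4 i \sqrt{6}}{5} \approx -1.1236 - 1.9596 i$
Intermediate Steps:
$n{\left(m \right)} = 2 m^{\frac{3}{2}}$ ($n{\left(m \right)} = 2 m \sqrt{m} = 2 m^{\frac{3}{2}}$)
$\frac{309}{-275} + \frac{n{\left(-6 \right)}}{p{\left(-18 \right)}} = \frac{309}{-275} + \frac{2 \left(-6\right)^{\frac{3}{2}}}{15} = 309 \left(- \frac{1}{275}\right) + 2 \left(- 6 i \sqrt{6}\right) \frac{1}{15} = - \frac{309}{275} + - 12 i \sqrt{6} \cdot \frac{1}{15} = - \frac{309}{275} - \frac{4 i \sqrt{6}}{5}$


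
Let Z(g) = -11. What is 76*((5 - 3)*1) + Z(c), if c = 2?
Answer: 141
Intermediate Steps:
76*((5 - 3)*1) + Z(c) = 76*((5 - 3)*1) - 11 = 76*(2*1) - 11 = 76*2 - 11 = 152 - 11 = 141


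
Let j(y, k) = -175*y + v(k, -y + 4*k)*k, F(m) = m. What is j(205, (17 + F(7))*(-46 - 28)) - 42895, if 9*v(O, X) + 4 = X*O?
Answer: -7684858070/3 ≈ -2.5616e+9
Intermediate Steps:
v(O, X) = -4/9 + O*X/9 (v(O, X) = -4/9 + (X*O)/9 = -4/9 + (O*X)/9 = -4/9 + O*X/9)
j(y, k) = -175*y + k*(-4/9 + k*(-y + 4*k)/9) (j(y, k) = -175*y + (-4/9 + k*(-y + 4*k)/9)*k = -175*y + k*(-4/9 + k*(-y + 4*k)/9))
j(205, (17 + F(7))*(-46 - 28)) - 42895 = (-175*205 + ((17 + 7)*(-46 - 28))*(-4 + ((17 + 7)*(-46 - 28))*(-1*205 + 4*((17 + 7)*(-46 - 28))))/9) - 42895 = (-35875 + (24*(-74))*(-4 + (24*(-74))*(-205 + 4*(24*(-74))))/9) - 42895 = (-35875 + (⅑)*(-1776)*(-4 - 1776*(-205 + 4*(-1776)))) - 42895 = (-35875 + (⅑)*(-1776)*(-4 - 1776*(-205 - 7104))) - 42895 = (-35875 + (⅑)*(-1776)*(-4 - 1776*(-7309))) - 42895 = (-35875 + (⅑)*(-1776)*(-4 + 12980784)) - 42895 = (-35875 + (⅑)*(-1776)*12980780) - 42895 = (-35875 - 7684621760/3) - 42895 = -7684729385/3 - 42895 = -7684858070/3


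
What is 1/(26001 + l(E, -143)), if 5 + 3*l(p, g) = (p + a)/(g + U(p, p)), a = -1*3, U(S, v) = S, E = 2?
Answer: 423/10997719 ≈ 3.8463e-5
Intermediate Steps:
a = -3
l(p, g) = -5/3 + (-3 + p)/(3*(g + p)) (l(p, g) = -5/3 + ((p - 3)/(g + p))/3 = -5/3 + ((-3 + p)/(g + p))/3 = -5/3 + (-3 + p)/(3*(g + p)))
1/(26001 + l(E, -143)) = 1/(26001 + (-3 - 5*(-143) - 4*2)/(3*(-143 + 2))) = 1/(26001 + (⅓)*(-3 + 715 - 8)/(-141)) = 1/(26001 + (⅓)*(-1/141)*704) = 1/(26001 - 704/423) = 1/(10997719/423) = 423/10997719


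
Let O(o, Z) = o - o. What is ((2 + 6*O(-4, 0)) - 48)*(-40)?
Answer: 1840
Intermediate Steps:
O(o, Z) = 0
((2 + 6*O(-4, 0)) - 48)*(-40) = ((2 + 6*0) - 48)*(-40) = ((2 + 0) - 48)*(-40) = (2 - 48)*(-40) = -46*(-40) = 1840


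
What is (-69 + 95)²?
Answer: 676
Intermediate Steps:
(-69 + 95)² = 26² = 676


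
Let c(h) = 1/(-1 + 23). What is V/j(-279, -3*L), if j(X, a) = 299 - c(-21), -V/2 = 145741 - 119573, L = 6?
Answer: -1151392/6577 ≈ -175.06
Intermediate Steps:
c(h) = 1/22
V = -52336 (V = -2*(145741 - 119573) = -2*26168 = -52336)
j(X, a) = 6577/22 (j(X, a) = 299 - 1*1/22 = 299 - 1/22 = 6577/22)
V/j(-279, -3*L) = -52336/6577/22 = -52336*22/6577 = -1151392/6577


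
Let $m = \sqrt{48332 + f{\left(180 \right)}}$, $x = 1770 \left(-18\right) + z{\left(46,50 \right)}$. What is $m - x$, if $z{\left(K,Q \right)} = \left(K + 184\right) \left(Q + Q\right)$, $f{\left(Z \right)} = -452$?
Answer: $8860 + 6 \sqrt{1330} \approx 9078.8$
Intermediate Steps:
$z{\left(K,Q \right)} = 2 Q \left(184 + K\right)$ ($z{\left(K,Q \right)} = \left(184 + K\right) 2 Q = 2 Q \left(184 + K\right)$)
$x = -8860$ ($x = 1770 \left(-18\right) + 2 \cdot 50 \left(184 + 46\right) = -31860 + 2 \cdot 50 \cdot 230 = -31860 + 23000 = -8860$)
$m = 6 \sqrt{1330}$ ($m = \sqrt{48332 - 452} = \sqrt{47880} = 6 \sqrt{1330} \approx 218.81$)
$m - x = 6 \sqrt{1330} - -8860 = 6 \sqrt{1330} + 8860 = 8860 + 6 \sqrt{1330}$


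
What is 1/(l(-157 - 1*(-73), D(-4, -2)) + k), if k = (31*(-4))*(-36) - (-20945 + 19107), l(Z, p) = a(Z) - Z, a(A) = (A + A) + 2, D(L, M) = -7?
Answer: 1/6220 ≈ 0.00016077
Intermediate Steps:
a(A) = 2 + 2*A (a(A) = 2*A + 2 = 2 + 2*A)
l(Z, p) = 2 + Z (l(Z, p) = (2 + 2*Z) - Z = 2 + Z)
k = 6302 (k = -124*(-36) - 1*(-1838) = 4464 + 1838 = 6302)
1/(l(-157 - 1*(-73), D(-4, -2)) + k) = 1/((2 + (-157 - 1*(-73))) + 6302) = 1/((2 + (-157 + 73)) + 6302) = 1/((2 - 84) + 6302) = 1/(-82 + 6302) = 1/6220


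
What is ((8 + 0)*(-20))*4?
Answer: -640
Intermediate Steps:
((8 + 0)*(-20))*4 = (8*(-20))*4 = -160*4 = -640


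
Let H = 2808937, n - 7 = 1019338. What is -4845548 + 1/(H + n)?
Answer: -18550124188535/3828282 ≈ -4.8455e+6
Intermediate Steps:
n = 1019345 (n = 7 + 1019338 = 1019345)
-4845548 + 1/(H + n) = -4845548 + 1/(2808937 + 1019345) = -4845548 + 1/3828282 = -18550124188535/3828282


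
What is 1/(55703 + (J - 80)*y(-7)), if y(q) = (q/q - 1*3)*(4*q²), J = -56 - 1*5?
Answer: 1/110975 ≈ 9.0110e-6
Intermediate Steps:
J = -61 (J = -56 - 5 = -61)
y(q) = -8*q² (y(q) = (1 - 3)*(4*q²) = -8*q²)
1/(55703 + (J - 80)*y(-7)) = 1/(55703 + (-61 - 80)*(-8*(-7)²)) = 1/(55703 - (-1128)*49) = 1/(55703 - 141*(-392)) = 1/(55703 + 55272) = 1/110975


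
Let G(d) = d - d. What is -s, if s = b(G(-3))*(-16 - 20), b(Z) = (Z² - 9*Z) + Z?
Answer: 0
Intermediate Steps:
G(d) = 0
b(Z) = Z² - 8*Z
s = 0 (s = (0*(-8 + 0))*(-16 - 20) = (0*(-8))*(-36) = 0*(-36) = 0)
-s = -1*0 = 0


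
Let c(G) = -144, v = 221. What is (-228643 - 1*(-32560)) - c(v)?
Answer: -195939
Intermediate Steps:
(-228643 - 1*(-32560)) - c(v) = (-228643 - 1*(-32560)) - 1*(-144) = (-228643 + 32560) + 144 = -196083 + 144 = -195939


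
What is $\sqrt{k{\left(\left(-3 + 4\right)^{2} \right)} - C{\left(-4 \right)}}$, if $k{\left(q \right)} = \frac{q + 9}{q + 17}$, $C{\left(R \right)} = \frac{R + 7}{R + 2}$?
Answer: $\frac{\sqrt{74}}{6} \approx 1.4337$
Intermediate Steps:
$C{\left(R \right)} = \frac{7 + R}{2 + R}$
$k{\left(q \right)} = \frac{9 + q}{17 + q}$
$\sqrt{k{\left(\left(-3 + 4\right)^{2} \right)} - C{\left(-4 \right)}} = \sqrt{\frac{9 + \left(-3 + 4\right)^{2}}{17 + \left(-3 + 4\right)^{2}} - \frac{7 - 4}{2 - 4}} = \sqrt{\frac{9 + 1^{2}}{17 + 1^{2}} - \frac{1}{-2} \cdot 3} = \sqrt{\frac{9 + 1}{17 + 1} - \left(- \frac{1}{2}\right) 3} = \sqrt{\frac{1}{18} \cdot 10 - - \frac{3}{2}} = \sqrt{\frac{1}{18} \cdot 10 + \frac{3}{2}} = \sqrt{\frac{5}{9} + \frac{3}{2}} = \sqrt{\frac{37}{18}} = \frac{\sqrt{74}}{6}$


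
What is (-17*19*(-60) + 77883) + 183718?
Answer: 280981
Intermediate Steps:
(-17*19*(-60) + 77883) + 183718 = (-323*(-60) + 77883) + 183718 = (19380 + 77883) + 183718 = 97263 + 183718 = 280981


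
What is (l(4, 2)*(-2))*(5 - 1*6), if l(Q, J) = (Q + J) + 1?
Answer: 14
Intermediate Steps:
l(Q, J) = 1 + J + Q (l(Q, J) = (J + Q) + 1 = 1 + J + Q)
(l(4, 2)*(-2))*(5 - 1*6) = ((1 + 2 + 4)*(-2))*(5 - 1*6) = (7*(-2))*(5 - 6) = -14*(-1) = 14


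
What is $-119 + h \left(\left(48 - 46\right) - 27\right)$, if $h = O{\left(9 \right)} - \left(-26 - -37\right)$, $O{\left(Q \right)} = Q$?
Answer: $-69$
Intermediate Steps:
$h = -2$ ($h = 9 - \left(-26 - -37\right) = 9 - \left(-26 + 37\right) = 9 - 11 = -2$)
$-119 + h \left(\left(48 - 46\right) - 27\right) = -119 - 2 \left(\left(48 - 46\right) - 27\right) = -119 - 2 \left(2 - 27\right) = -119 - -50 = -119 + 50 = -69$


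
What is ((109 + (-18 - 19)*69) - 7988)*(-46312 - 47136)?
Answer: 974849536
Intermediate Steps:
((109 + (-18 - 19)*69) - 7988)*(-46312 - 47136) = ((109 - 37*69) - 7988)*(-93448) = ((109 - 2553) - 7988)*(-93448) = (-2444 - 7988)*(-93448) = -10432*(-93448) = 974849536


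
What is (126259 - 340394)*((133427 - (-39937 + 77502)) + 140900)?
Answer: -50699030870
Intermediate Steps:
(126259 - 340394)*((133427 - (-39937 + 77502)) + 140900) = -214135*((133427 - 1*37565) + 140900) = -214135*((133427 - 37565) + 140900) = -214135*(95862 + 140900) = -214135*236762 = -50699030870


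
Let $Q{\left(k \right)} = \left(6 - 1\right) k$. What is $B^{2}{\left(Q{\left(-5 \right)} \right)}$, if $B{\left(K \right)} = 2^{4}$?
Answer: $256$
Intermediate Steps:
$Q{\left(k \right)} = 5 k$
$B{\left(K \right)} = 16$
$B^{2}{\left(Q{\left(-5 \right)} \right)} = 16^{2} = 256$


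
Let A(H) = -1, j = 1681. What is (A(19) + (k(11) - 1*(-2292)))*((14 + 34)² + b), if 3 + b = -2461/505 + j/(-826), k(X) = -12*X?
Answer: 2066021453801/417130 ≈ 4.9529e+6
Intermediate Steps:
b = -4133081/417130 (b = -3 + (-2461/505 + 1681/(-826)) = -3 + (-2461*1/505 + 1681*(-1/826)) = -3 + (-2461/505 - 1681/826) = -3 - 2881691/417130 = -4133081/417130 ≈ -9.9084)
(A(19) + (k(11) - 1*(-2292)))*((14 + 34)² + b) = (-1 + (-12*11 - 1*(-2292)))*((14 + 34)² - 4133081/417130) = (-1 + (-132 + 2292))*(48² - 4133081/417130) = (-1 + 2160)*(2304 - 4133081/417130) = 2159*(956934439/417130) = 2066021453801/417130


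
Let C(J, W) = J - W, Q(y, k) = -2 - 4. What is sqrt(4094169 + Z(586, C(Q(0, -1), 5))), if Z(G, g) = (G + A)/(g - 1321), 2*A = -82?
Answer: sqrt(201777004831)/222 ≈ 2023.4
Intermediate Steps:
Q(y, k) = -6
A = -41 (A = (1/2)*(-82) = -41)
Z(G, g) = (-41 + G)/(-1321 + g) (Z(G, g) = (G - 41)/(g - 1321) = (-41 + G)/(-1321 + g))
sqrt(4094169 + Z(586, C(Q(0, -1), 5))) = sqrt(4094169 + (-41 + 586)/(-1321 + (-6 - 1*5))) = sqrt(4094169 + 545/(-1321 + (-6 - 5))) = sqrt(4094169 + 545/(-1321 - 11)) = sqrt(4094169 + 545/(-1332)) = sqrt(4094169 - 1/1332*545) = sqrt(4094169 - 545/1332) = sqrt(5453432563/1332) = sqrt(201777004831)/222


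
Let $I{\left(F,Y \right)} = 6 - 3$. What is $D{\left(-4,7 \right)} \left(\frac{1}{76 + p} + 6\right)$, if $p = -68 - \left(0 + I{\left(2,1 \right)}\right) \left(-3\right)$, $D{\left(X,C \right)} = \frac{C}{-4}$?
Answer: $- \frac{721}{68} \approx -10.603$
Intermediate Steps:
$I{\left(F,Y \right)} = 3$
$D{\left(X,C \right)} = - \frac{C}{4}$ ($D{\left(X,C \right)} = C \left(- \frac{1}{4}\right) = - \frac{C}{4}$)
$p = -59$ ($p = -68 - \left(0 + 3\right) \left(-3\right) = -68 - 3 \left(-3\right) = -68 - -9 = -68 + 9 = -59$)
$D{\left(-4,7 \right)} \left(\frac{1}{76 + p} + 6\right) = \left(- \frac{1}{4}\right) 7 \left(\frac{1}{76 - 59} + 6\right) = - \frac{7 \left(\frac{1}{17} + 6\right)}{4} = \left(- \frac{7}{4}\right) \frac{103}{17} = - \frac{721}{68}$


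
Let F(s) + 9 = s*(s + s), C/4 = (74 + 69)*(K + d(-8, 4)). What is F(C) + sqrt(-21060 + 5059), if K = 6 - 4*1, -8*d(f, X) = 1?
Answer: 4601007/2 + I*sqrt(16001) ≈ 2.3005e+6 + 126.5*I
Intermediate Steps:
d(f, X) = -1/8 (d(f, X) = -1/8*1 = -1/8)
K = 2 (K = 6 - 4 = 2)
C = 2145/2 (C = 4*((74 + 69)*(2 - 1/8)) = 4*(143*(15/8)) = 4*(2145/8) = 2145/2 ≈ 1072.5)
F(s) = -9 + 2*s**2 (F(s) = -9 + s*(s + s) = -9 + s*(2*s) = -9 + 2*s**2)
F(C) + sqrt(-21060 + 5059) = (-9 + 2*(2145/2)**2) + sqrt(-21060 + 5059) = (-9 + 2*(4601025/4)) + sqrt(-16001) = (-9 + 4601025/2) + I*sqrt(16001) = 4601007/2 + I*sqrt(16001)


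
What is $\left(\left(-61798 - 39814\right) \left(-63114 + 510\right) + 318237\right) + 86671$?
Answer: $6361722556$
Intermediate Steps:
$\left(\left(-61798 - 39814\right) \left(-63114 + 510\right) + 318237\right) + 86671 = \left(\left(-101612\right) \left(-62604\right) + 318237\right) + 86671 = \left(6361317648 + 318237\right) + 86671 = 6361635885 + 86671 = 6361722556$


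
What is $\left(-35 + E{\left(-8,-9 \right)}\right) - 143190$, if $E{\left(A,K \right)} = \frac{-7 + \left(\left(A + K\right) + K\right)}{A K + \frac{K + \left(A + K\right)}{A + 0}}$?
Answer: $- \frac{43110857}{301} \approx -1.4323 \cdot 10^{5}$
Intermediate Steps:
$E{\left(A,K \right)} = \frac{-7 + A + 2 K}{A K + \frac{A + 2 K}{A}}$ ($E{\left(A,K \right)} = \frac{-7 + \left(A + 2 K\right)}{A K + \frac{A + 2 K}{A}} = \frac{-7 + A + 2 K}{A K + \frac{A + 2 K}{A}}$)
$\left(-35 + E{\left(-8,-9 \right)}\right) - 143190 = \left(-35 - \frac{8 \left(-7 - 8 + 2 \left(-9\right)\right)}{-8 + 2 \left(-9\right) - 9 \left(-8\right)^{2}}\right) - 143190 = \left(-35 - \frac{8 \left(-7 - 8 - 18\right)}{-8 - 18 - 576}\right) - 143190 = \left(-35 - 8 \frac{1}{-8 - 18 - 576} \left(-33\right)\right) - 143190 = \left(-35 - 8 \frac{1}{-602} \left(-33\right)\right) - 143190 = \left(-35 - \left(- \frac{4}{301}\right) \left(-33\right)\right) - 143190 = \left(-35 - \frac{132}{301}\right) - 143190 = - \frac{10667}{301} - 143190 = - \frac{43110857}{301}$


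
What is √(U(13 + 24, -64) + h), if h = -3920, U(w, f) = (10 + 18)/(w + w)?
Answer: 3*I*√596218/37 ≈ 62.607*I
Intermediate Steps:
U(w, f) = 14/w (U(w, f) = 28/((2*w)) = 28*(1/(2*w)) = 14/w)
√(U(13 + 24, -64) + h) = √(14/(13 + 24) - 3920) = √(14/37 - 3920) = √(-145026/37) = 3*I*√596218/37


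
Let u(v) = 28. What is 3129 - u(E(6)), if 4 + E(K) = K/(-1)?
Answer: 3101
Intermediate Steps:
E(K) = -4 - K (E(K) = -4 + K/(-1) = -4 + K*(-1) = -4 - K)
3129 - u(E(6)) = 3129 - 1*28 = 3129 - 28 = 3101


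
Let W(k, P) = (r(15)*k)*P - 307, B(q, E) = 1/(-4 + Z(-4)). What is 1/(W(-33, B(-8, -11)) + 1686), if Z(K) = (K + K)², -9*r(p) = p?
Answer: 12/16559 ≈ 0.00072468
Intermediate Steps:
r(p) = -p/9
Z(K) = 4*K² (Z(K) = (2*K)² = 4*K²)
B(q, E) = 1/60 (B(q, E) = 1/(-4 + 4*(-4)²) = 1/(-4 + 4*16) = 1/(-4 + 64) = 1/60)
W(k, P) = -307 - 5*P*k/3 (W(k, P) = ((-⅑*15)*k)*P - 307 = (-5*k/3)*P - 307 = -5*P*k/3 - 307 = -307 - 5*P*k/3)
1/(W(-33, B(-8, -11)) + 1686) = 1/((-307 - 5/3*1/60*(-33)) + 1686) = 1/((-307 + 11/12) + 1686) = 1/(-3673/12 + 1686) = 1/(16559/12) = 12/16559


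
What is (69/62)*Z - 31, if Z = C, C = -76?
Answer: -3583/31 ≈ -115.58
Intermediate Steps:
Z = -76
(69/62)*Z - 31 = (69/62)*(-76) - 31 = -2622/31 - 31 = -3583/31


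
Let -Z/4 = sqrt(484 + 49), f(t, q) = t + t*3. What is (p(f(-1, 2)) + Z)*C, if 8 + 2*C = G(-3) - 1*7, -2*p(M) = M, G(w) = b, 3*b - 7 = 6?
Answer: -32/3 + 64*sqrt(533)/3 ≈ 481.85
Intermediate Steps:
b = 13/3 (b = 7/3 + (1/3)*6 = 7/3 + 2 = 13/3 ≈ 4.3333)
f(t, q) = 4*t (f(t, q) = t + 3*t = 4*t)
G(w) = 13/3
p(M) = -M/2
Z = -4*sqrt(533) (Z = -4*sqrt(484 + 49) = -4*sqrt(533) ≈ -92.347)
C = -16/3 (C = -4 + (13/3 - 1*7)/2 = -4 + (13/3 - 7)/2 = -4 + (1/2)*(-8/3) = -4 - 4/3 = -16/3 ≈ -5.3333)
(p(f(-1, 2)) + Z)*C = (-2*(-1) - 4*sqrt(533))*(-16/3) = (-1/2*(-4) - 4*sqrt(533))*(-16/3) = (2 - 4*sqrt(533))*(-16/3) = -32/3 + 64*sqrt(533)/3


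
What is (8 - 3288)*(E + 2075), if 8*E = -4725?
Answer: -4868750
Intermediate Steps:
E = -4725/8 (E = (1/8)*(-4725) = -4725/8 ≈ -590.63)
(8 - 3288)*(E + 2075) = (8 - 3288)*(-4725/8 + 2075) = -3280*11875/8 = -4868750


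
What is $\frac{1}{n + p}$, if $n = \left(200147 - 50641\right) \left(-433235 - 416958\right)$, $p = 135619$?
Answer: $- \frac{1}{127108819039} \approx -7.8673 \cdot 10^{-12}$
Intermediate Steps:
$n = -127108954658$ ($n = 149506 \left(-850193\right) = -127108954658$)
$\frac{1}{n + p} = \frac{1}{-127108954658 + 135619} = \frac{1}{-127108819039} = - \frac{1}{127108819039}$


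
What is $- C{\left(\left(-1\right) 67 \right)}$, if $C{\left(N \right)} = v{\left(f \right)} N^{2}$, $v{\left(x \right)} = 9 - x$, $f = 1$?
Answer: $-35912$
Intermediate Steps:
$C{\left(N \right)} = 8 N^{2}$ ($C{\left(N \right)} = \left(9 - 1\right) N^{2} = 8 N^{2}$)
$- C{\left(\left(-1\right) 67 \right)} = - 8 \left(\left(-1\right) 67\right)^{2} = - 8 \left(-67\right)^{2} = - 8 \cdot 4489 = \left(-1\right) 35912 = -35912$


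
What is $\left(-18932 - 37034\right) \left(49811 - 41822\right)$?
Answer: $-447112374$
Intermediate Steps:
$\left(-18932 - 37034\right) \left(49811 - 41822\right) = \left(-55966\right) 7989 = -447112374$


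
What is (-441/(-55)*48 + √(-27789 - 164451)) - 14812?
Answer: -793492/55 + 12*I*√1335 ≈ -14427.0 + 438.45*I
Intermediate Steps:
(-441/(-55)*48 + √(-27789 - 164451)) - 14812 = (-441*(-1)/55*48 + √(-192240)) - 14812 = (-21*(-21/55)*48 + 12*I*√1335) - 14812 = ((441/55)*48 + 12*I*√1335) - 14812 = (21168/55 + 12*I*√1335) - 14812 = -793492/55 + 12*I*√1335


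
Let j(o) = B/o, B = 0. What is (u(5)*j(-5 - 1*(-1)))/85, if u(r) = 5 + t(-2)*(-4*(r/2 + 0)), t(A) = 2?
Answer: 0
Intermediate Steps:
j(o) = 0 (j(o) = 0/o = 0)
u(r) = 5 - 4*r (u(r) = 5 + 2*(-4*(r/2 + 0)) = 5 + 2*(-2*r) = 5 - 4*r)
(u(5)*j(-5 - 1*(-1)))/85 = ((5 - 4*5)*0)/85 = ((5 - 20)*0)*(1/85) = -15*0*(1/85) = 0*(1/85) = 0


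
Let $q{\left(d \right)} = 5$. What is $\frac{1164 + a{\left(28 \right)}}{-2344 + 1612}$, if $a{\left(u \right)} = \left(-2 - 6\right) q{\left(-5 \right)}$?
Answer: $- \frac{281}{183} \approx -1.5355$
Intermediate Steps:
$a{\left(u \right)} = -40$ ($a{\left(u \right)} = \left(-2 - 6\right) 5 = \left(-8\right) 5 = -40$)
$\frac{1164 + a{\left(28 \right)}}{-2344 + 1612} = \frac{1164 - 40}{-2344 + 1612} = \frac{1124}{-732} = 1124 \left(- \frac{1}{732}\right) = - \frac{281}{183}$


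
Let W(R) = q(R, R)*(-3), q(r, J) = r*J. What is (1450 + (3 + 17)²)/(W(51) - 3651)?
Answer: -925/5727 ≈ -0.16152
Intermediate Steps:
q(r, J) = J*r
W(R) = -3*R² (W(R) = (R*R)*(-3) = R²*(-3) = -3*R²)
(1450 + (3 + 17)²)/(W(51) - 3651) = (1450 + (3 + 17)²)/(-3*51² - 3651) = (1450 + 20²)/(-3*2601 - 3651) = (1450 + 400)/(-7803 - 3651) = 1850/(-11454) = 1850*(-1/11454) = -925/5727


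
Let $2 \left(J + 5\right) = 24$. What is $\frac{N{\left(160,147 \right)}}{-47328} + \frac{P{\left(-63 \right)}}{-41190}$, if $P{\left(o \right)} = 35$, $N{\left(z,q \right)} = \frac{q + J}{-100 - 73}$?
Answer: $- \frac{1556821}{1873628752} \approx -0.00083091$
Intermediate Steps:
$J = 7$ ($J = -5 + \frac{1}{2} \cdot 24 = -5 + 12 = 7$)
$N{\left(z,q \right)} = - \frac{7}{173} - \frac{q}{173}$ ($N{\left(z,q \right)} = \frac{q + 7}{-100 - 73} = \frac{7 + q}{-173} = \left(7 + q\right) \left(- \frac{1}{173}\right) = - \frac{7}{173} - \frac{q}{173}$)
$\frac{N{\left(160,147 \right)}}{-47328} + \frac{P{\left(-63 \right)}}{-41190} = \frac{- \frac{7}{173} - \frac{147}{173}}{-47328} + \frac{35}{-41190} = \left(- \frac{7}{173} - \frac{147}{173}\right) \left(- \frac{1}{47328}\right) + 35 \left(- \frac{1}{41190}\right) = \left(- \frac{154}{173}\right) \left(- \frac{1}{47328}\right) - \frac{7}{8238} = \frac{77}{4093872} - \frac{7}{8238} = - \frac{1556821}{1873628752}$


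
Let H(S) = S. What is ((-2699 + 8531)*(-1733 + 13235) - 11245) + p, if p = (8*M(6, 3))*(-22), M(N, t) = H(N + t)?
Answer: 67066835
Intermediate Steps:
M(N, t) = N + t
p = -1584 (p = (8*(6 + 3))*(-22) = (8*9)*(-22) = 72*(-22) = -1584)
((-2699 + 8531)*(-1733 + 13235) - 11245) + p = ((-2699 + 8531)*(-1733 + 13235) - 11245) - 1584 = (5832*11502 - 11245) - 1584 = (67079664 - 11245) - 1584 = 67068419 - 1584 = 67066835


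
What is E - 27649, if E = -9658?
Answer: -37307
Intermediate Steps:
E - 27649 = -9658 - 27649 = -37307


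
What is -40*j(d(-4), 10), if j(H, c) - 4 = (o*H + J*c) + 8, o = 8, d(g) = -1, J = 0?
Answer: -160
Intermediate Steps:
j(H, c) = 12 + 8*H (j(H, c) = 4 + ((8*H + 0*c) + 8) = 4 + ((8*H + 0) + 8) = 4 + (8*H + 8) = 4 + (8 + 8*H) = 12 + 8*H)
-40*j(d(-4), 10) = -40*(12 + 8*(-1)) = -40*(12 - 8) = -40*4 = -160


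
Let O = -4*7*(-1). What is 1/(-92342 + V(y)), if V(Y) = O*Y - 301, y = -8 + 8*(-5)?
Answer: -1/93987 ≈ -1.0640e-5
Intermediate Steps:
y = -48 (y = -8 - 40 = -48)
O = 28 (O = -28*(-1) = 28)
V(Y) = -301 + 28*Y (V(Y) = 28*Y - 301 = -301 + 28*Y)
1/(-92342 + V(y)) = 1/(-92342 + (-301 + 28*(-48))) = 1/(-92342 + (-301 - 1344)) = 1/(-92342 - 1645) = 1/(-93987) = -1/93987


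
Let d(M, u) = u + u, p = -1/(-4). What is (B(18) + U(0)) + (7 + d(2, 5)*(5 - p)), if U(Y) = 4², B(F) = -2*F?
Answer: 69/2 ≈ 34.500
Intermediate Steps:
p = ¼ (p = -1*(-¼) = ¼ ≈ 0.25000)
d(M, u) = 2*u
U(Y) = 16
(B(18) + U(0)) + (7 + d(2, 5)*(5 - p)) = (-2*18 + 16) + (7 + (2*5)*(5 - 1*¼)) = (-36 + 16) + (7 + 10*(5 - ¼)) = -20 + (7 + 10*(19/4)) = -20 + (7 + 95/2) = -20 + 109/2 = 69/2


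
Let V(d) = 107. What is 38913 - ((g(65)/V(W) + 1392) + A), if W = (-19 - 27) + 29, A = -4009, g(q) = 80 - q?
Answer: 4443695/107 ≈ 41530.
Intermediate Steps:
W = -17 (W = -46 + 29 = -17)
38913 - ((g(65)/V(W) + 1392) + A) = 38913 - (((80 - 1*65)/107 + 1392) - 4009) = 38913 - (((80 - 65)*(1/107) + 1392) - 4009) = 38913 - ((15*(1/107) + 1392) - 4009) = 38913 - ((15/107 + 1392) - 4009) = 38913 - (148959/107 - 4009) = 38913 - 1*(-280004/107) = 38913 + 280004/107 = 4443695/107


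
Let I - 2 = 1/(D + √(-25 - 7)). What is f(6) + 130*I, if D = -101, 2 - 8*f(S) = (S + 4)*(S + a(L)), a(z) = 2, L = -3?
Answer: 10190713/40932 - 520*I*√2/10233 ≈ 248.97 - 0.071865*I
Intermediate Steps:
f(S) = ¼ - (2 + S)*(4 + S)/8 (f(S) = ¼ - (S + 4)*(S + 2)/8 = ¼ - (4 + S)*(2 + S)/8 = ¼ - (2 + S)*(4 + S)/8)
I = 2 + 1/(-101 + 4*I*√2) (I = 2 + 1/(-101 + √(-25 - 7)) = 2 + 1/(-101 + √(-32)) = 2 + 1/(-101 + 4*I*√2) ≈ 1.9901 - 0.00055281*I)
f(6) + 130*I = (-¾ - ¾*6 - ⅛*6²) + 130*(20365/10233 - 4*I*√2/10233) = (-¾ - 9/2 - ⅛*36) + (2647450/10233 - 520*I*√2/10233) = (-¾ - 9/2 - 9/2) + (2647450/10233 - 520*I*√2/10233) = -39/4 + (2647450/10233 - 520*I*√2/10233) = 10190713/40932 - 520*I*√2/10233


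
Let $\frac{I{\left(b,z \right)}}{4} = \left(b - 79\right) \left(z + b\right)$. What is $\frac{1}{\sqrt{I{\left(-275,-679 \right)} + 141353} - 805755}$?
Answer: $- \frac{805755}{649239627808} - \frac{\sqrt{1492217}}{649239627808} \approx -1.243 \cdot 10^{-6}$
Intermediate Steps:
$I{\left(b,z \right)} = 4 \left(-79 + b\right) \left(b + z\right)$ ($I{\left(b,z \right)} = 4 \left(b - 79\right) \left(z + b\right) = 4 \left(-79 + b\right) \left(b + z\right)$)
$\frac{1}{\sqrt{I{\left(-275,-679 \right)} + 141353} - 805755} = \frac{1}{\sqrt{\left(\left(-316\right) \left(-275\right) - -214564 + 4 \left(-275\right)^{2} + 4 \left(-275\right) \left(-679\right)\right) + 141353} - 805755} = \frac{1}{\sqrt{\left(86900 + 214564 + 4 \cdot 75625 + 746900\right) + 141353} - 805755} = \frac{1}{\sqrt{\left(86900 + 214564 + 302500 + 746900\right) + 141353} - 805755} = \frac{1}{\sqrt{1350864 + 141353} - 805755} = \frac{1}{\sqrt{1492217} - 805755} = \frac{1}{-805755 + \sqrt{1492217}}$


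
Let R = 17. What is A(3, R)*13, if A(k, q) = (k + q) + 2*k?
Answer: 338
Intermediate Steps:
A(k, q) = q + 3*k
A(3, R)*13 = (17 + 3*3)*13 = (17 + 9)*13 = 26*13 = 338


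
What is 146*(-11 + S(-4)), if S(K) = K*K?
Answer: 730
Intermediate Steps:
S(K) = K²
146*(-11 + S(-4)) = 146*(-11 + (-4)²) = 146*(-11 + 16) = 146*5 = 730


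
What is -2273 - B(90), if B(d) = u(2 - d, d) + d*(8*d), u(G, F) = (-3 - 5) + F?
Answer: -67155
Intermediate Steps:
u(G, F) = -8 + F
B(d) = -8 + d + 8*d² (B(d) = (-8 + d) + d*(8*d) = (-8 + d) + 8*d² = -8 + d + 8*d²)
-2273 - B(90) = -2273 - (-8 + 90 + 8*90²) = -2273 - (-8 + 90 + 8*8100) = -2273 - (-8 + 90 + 64800) = -2273 - 1*64882 = -2273 - 64882 = -67155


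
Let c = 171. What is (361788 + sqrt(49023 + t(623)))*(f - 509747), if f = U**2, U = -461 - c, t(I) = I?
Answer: -39913537524 - 110323*sqrt(49646) ≈ -3.9938e+10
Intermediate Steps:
U = -632 (U = -461 - 1*171 = -461 - 171 = -632)
f = 399424 (f = (-632)**2 = 399424)
(361788 + sqrt(49023 + t(623)))*(f - 509747) = (361788 + sqrt(49023 + 623))*(399424 - 509747) = (361788 + sqrt(49646))*(-110323) = -39913537524 - 110323*sqrt(49646)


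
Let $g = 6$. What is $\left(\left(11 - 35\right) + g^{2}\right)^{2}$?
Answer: $144$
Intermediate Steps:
$\left(\left(11 - 35\right) + g^{2}\right)^{2} = \left(\left(11 - 35\right) + 6^{2}\right)^{2} = \left(-24 + 36\right)^{2} = 12^{2} = 144$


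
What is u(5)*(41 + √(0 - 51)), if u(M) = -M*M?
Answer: -1025 - 25*I*√51 ≈ -1025.0 - 178.54*I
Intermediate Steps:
u(M) = -M²
u(5)*(41 + √(0 - 51)) = (-1*5²)*(41 + √(0 - 51)) = (-1*25)*(41 + √(-51)) = -25*(41 + I*√51) = -1025 - 25*I*√51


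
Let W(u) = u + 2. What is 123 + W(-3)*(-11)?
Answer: 134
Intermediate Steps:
W(u) = 2 + u
123 + W(-3)*(-11) = 123 + (2 - 3)*(-11) = 123 - 1*(-11) = 123 + 11 = 134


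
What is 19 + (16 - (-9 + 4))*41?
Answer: 880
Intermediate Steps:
19 + (16 - (-9 + 4))*41 = 19 + (16 - 1*(-5))*41 = 19 + (16 + 5)*41 = 19 + 21*41 = 19 + 861 = 880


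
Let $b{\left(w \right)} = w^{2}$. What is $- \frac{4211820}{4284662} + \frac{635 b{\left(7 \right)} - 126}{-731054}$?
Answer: $- \frac{1605922624499}{1566159646874} \approx -1.0254$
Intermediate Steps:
$- \frac{4211820}{4284662} + \frac{635 b{\left(7 \right)} - 126}{-731054} = - \frac{4211820}{4284662} + \frac{635 \cdot 7^{2} - 126}{-731054} = \left(-4211820\right) \frac{1}{4284662} + \left(635 \cdot 49 - 126\right) \left(- \frac{1}{731054}\right) = - \frac{2105910}{2142331} + \left(31115 - 126\right) \left(- \frac{1}{731054}\right) = - \frac{2105910}{2142331} + 30989 \left(- \frac{1}{731054}\right) = - \frac{2105910}{2142331} - \frac{30989}{731054} = - \frac{1605922624499}{1566159646874}$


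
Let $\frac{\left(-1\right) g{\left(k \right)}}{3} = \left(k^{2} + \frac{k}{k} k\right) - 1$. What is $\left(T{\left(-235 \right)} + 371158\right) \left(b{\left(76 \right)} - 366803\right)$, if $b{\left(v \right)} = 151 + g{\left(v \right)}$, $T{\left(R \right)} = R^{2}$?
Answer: $-163818480515$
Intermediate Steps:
$g{\left(k \right)} = 3 - 3 k - 3 k^{2}$ ($g{\left(k \right)} = - 3 \left(\left(k^{2} + \frac{k}{k} k\right) - 1\right) = - 3 \left(\left(k^{2} + 1 k\right) - 1\right) = - 3 \left(\left(k^{2} + k\right) - 1\right) = - 3 \left(\left(k + k^{2}\right) - 1\right) = - 3 \left(-1 + k + k^{2}\right) = 3 - 3 k - 3 k^{2}$)
$b{\left(v \right)} = 154 - 3 v - 3 v^{2}$ ($b{\left(v \right)} = 151 - \left(-3 + 3 v + 3 v^{2}\right) = 154 - 3 v - 3 v^{2}$)
$\left(T{\left(-235 \right)} + 371158\right) \left(b{\left(76 \right)} - 366803\right) = \left(\left(-235\right)^{2} + 371158\right) \left(\left(154 - 228 - 3 \cdot 76^{2}\right) - 366803\right) = \left(55225 + 371158\right) \left(\left(154 - 228 - 17328\right) - 366803\right) = 426383 \left(\left(154 - 228 - 17328\right) - 366803\right) = 426383 \left(-17402 - 366803\right) = 426383 \left(-384205\right) = -163818480515$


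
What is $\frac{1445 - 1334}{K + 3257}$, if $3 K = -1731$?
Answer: $\frac{111}{2680} \approx 0.041418$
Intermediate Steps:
$K = -577$ ($K = \frac{1}{3} \left(-1731\right) = -577$)
$\frac{1445 - 1334}{K + 3257} = \frac{1445 - 1334}{-577 + 3257} = \frac{111}{2680}$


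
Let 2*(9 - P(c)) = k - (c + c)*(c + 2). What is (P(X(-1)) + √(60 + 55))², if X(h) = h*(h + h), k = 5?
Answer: 1301/4 + 29*√115 ≈ 636.24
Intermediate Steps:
X(h) = 2*h² (X(h) = h*(2*h) = 2*h²)
P(c) = 13/2 + c*(2 + c) (P(c) = 9 - (5 - (c + c)*(c + 2))/2 = 9 - (5 - 2*c*(2 + c))/2 = 9 + (-5/2 + c*(2 + c)) = 13/2 + c*(2 + c))
(P(X(-1)) + √(60 + 55))² = ((13/2 + (2*(-1)²)² + 2*(2*(-1)²)) + √(60 + 55))² = ((13/2 + (2*1)² + 2*(2*1)) + √115)² = ((13/2 + 2² + 2*2) + √115)² = ((13/2 + 4 + 4) + √115)² = (29/2 + √115)²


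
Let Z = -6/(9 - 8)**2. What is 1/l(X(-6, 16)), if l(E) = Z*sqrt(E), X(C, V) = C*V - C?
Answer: I*sqrt(10)/180 ≈ 0.017568*I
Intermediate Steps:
Z = -6 (Z = -6/(1**2) = -6/1 = -6*1 = -6)
X(C, V) = -C + C*V
l(E) = -6*sqrt(E)
1/l(X(-6, 16)) = 1/(-6*I*sqrt(6)*sqrt(-1 + 16)) = 1/(-6*3*I*sqrt(10)) = 1/(-18*I*sqrt(10)) = I*sqrt(10)/180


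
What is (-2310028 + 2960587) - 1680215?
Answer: -1029656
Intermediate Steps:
(-2310028 + 2960587) - 1680215 = 650559 - 1680215 = -1029656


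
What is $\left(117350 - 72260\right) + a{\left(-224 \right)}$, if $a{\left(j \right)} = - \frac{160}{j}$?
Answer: $\frac{315635}{7} \approx 45091.0$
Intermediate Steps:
$\left(117350 - 72260\right) + a{\left(-224 \right)} = \left(117350 - 72260\right) - \frac{160}{-224} = 45090 - - \frac{5}{7} = 45090 + \frac{5}{7} = \frac{315635}{7}$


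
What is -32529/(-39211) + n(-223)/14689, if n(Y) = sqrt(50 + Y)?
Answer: 32529/39211 + I*sqrt(173)/14689 ≈ 0.82959 + 0.00089543*I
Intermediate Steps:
-32529/(-39211) + n(-223)/14689 = -32529/(-39211) + sqrt(50 - 223)/14689 = -32529*(-1/39211) + sqrt(-173)*(1/14689) = 32529/39211 + (I*sqrt(173))*(1/14689) = 32529/39211 + I*sqrt(173)/14689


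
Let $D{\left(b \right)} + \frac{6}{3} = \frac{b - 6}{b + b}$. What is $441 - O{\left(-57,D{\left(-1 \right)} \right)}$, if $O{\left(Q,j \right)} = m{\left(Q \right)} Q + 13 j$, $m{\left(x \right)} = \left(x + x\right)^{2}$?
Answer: $\frac{1482387}{2} \approx 7.4119 \cdot 10^{5}$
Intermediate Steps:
$D{\left(b \right)} = -2 + \frac{-6 + b}{2 b}$ ($D{\left(b \right)} = -2 + \frac{b - 6}{b + b} = -2 + \frac{-6 + b}{2 b}$)
$m{\left(x \right)} = 4 x^{2}$ ($m{\left(x \right)} = \left(2 x\right)^{2} = 4 x^{2}$)
$O{\left(Q,j \right)} = 4 Q^{3} + 13 j$ ($O{\left(Q,j \right)} = 4 Q^{2} Q + 13 j = 4 Q^{3} + 13 j$)
$441 - O{\left(-57,D{\left(-1 \right)} \right)} = 441 - \left(4 \left(-57\right)^{3} + 13 \left(- \frac{3}{2} - \frac{3}{-1}\right)\right) = 441 - \left(4 \left(-185193\right) + 13 \left(- \frac{3}{2} - -3\right)\right) = 441 - \left(-740772 + 13 \left(- \frac{3}{2} + 3\right)\right) = 441 - \left(-740772 + 13 \cdot \frac{3}{2}\right) = 441 - \left(-740772 + \frac{39}{2}\right) = 441 - - \frac{1481505}{2} = 441 + \frac{1481505}{2} = \frac{1482387}{2}$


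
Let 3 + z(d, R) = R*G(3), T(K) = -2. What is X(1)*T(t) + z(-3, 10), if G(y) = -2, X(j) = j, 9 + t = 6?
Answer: -25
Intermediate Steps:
t = -3 (t = -9 + 6 = -3)
z(d, R) = -3 - 2*R (z(d, R) = -3 + R*(-2) = -3 - 2*R)
X(1)*T(t) + z(-3, 10) = 1*(-2) + (-3 - 2*10) = -2 + (-3 - 20) = -2 - 23 = -25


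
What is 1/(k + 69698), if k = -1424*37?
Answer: 1/17010 ≈ 5.8789e-5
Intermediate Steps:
k = -52688
1/(k + 69698) = 1/(-52688 + 69698) = 1/17010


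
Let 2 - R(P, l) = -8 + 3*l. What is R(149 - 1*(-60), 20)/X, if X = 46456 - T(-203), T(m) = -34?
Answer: -5/4649 ≈ -0.0010755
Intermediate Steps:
R(P, l) = 10 - 3*l (R(P, l) = 2 - (-8 + 3*l) = 2 + (8 - 3*l) = 10 - 3*l)
X = 46490 (X = 46456 - 1*(-34) = 46456 + 34 = 46490)
R(149 - 1*(-60), 20)/X = (10 - 3*20)/46490 = (10 - 60)*(1/46490) = -50*1/46490 = -5/4649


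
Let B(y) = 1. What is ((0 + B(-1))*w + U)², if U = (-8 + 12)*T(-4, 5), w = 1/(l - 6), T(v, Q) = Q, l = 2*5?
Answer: 6561/16 ≈ 410.06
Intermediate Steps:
l = 10
w = ¼ (w = 1/(10 - 6) = 1/4 = ¼ ≈ 0.25000)
U = 20 (U = (-8 + 12)*5 = 4*5 = 20)
((0 + B(-1))*w + U)² = ((0 + 1)*(¼) + 20)² = (1*(¼) + 20)² = (¼ + 20)² = (81/4)² = 6561/16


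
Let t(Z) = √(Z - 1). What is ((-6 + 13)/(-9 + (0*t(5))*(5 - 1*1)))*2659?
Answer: -18613/9 ≈ -2068.1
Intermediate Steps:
t(Z) = √(-1 + Z)
((-6 + 13)/(-9 + (0*t(5))*(5 - 1*1)))*2659 = ((-6 + 13)/(-9 + (0*√(-1 + 5))*(5 - 1*1)))*2659 = (7/(-9 + (0*√4)*(5 - 1)))*2659 = (7/(-9 + (0*2)*4))*2659 = (7/(-9 + 0*4))*2659 = (7/(-9 + 0))*2659 = (7/(-9))*2659 = (7*(-⅑))*2659 = -7/9*2659 = -18613/9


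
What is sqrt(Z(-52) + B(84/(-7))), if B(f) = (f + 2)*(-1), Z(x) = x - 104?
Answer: I*sqrt(146) ≈ 12.083*I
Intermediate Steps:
Z(x) = -104 + x
B(f) = -2 - f (B(f) = (2 + f)*(-1) = -2 - f)
sqrt(Z(-52) + B(84/(-7))) = sqrt((-104 - 52) + (-2 - 84/(-7))) = sqrt(-156 + (-2 - 84*(-1)/7)) = sqrt(-156 + (-2 - 1*(-12))) = sqrt(-156 + (-2 + 12)) = sqrt(-156 + 10) = sqrt(-146) = I*sqrt(146)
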